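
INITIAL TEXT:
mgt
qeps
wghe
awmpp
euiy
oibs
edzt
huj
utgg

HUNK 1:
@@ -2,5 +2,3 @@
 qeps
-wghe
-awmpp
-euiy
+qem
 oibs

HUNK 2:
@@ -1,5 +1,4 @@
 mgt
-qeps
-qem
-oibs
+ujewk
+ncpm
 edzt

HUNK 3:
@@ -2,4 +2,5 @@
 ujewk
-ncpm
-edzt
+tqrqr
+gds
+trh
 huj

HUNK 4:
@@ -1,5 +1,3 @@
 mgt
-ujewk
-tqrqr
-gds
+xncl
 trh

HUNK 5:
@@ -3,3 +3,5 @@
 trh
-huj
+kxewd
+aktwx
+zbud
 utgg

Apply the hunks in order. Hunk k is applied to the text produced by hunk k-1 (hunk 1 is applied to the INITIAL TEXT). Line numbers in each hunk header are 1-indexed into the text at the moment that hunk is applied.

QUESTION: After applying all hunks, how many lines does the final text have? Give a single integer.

Hunk 1: at line 2 remove [wghe,awmpp,euiy] add [qem] -> 7 lines: mgt qeps qem oibs edzt huj utgg
Hunk 2: at line 1 remove [qeps,qem,oibs] add [ujewk,ncpm] -> 6 lines: mgt ujewk ncpm edzt huj utgg
Hunk 3: at line 2 remove [ncpm,edzt] add [tqrqr,gds,trh] -> 7 lines: mgt ujewk tqrqr gds trh huj utgg
Hunk 4: at line 1 remove [ujewk,tqrqr,gds] add [xncl] -> 5 lines: mgt xncl trh huj utgg
Hunk 5: at line 3 remove [huj] add [kxewd,aktwx,zbud] -> 7 lines: mgt xncl trh kxewd aktwx zbud utgg
Final line count: 7

Answer: 7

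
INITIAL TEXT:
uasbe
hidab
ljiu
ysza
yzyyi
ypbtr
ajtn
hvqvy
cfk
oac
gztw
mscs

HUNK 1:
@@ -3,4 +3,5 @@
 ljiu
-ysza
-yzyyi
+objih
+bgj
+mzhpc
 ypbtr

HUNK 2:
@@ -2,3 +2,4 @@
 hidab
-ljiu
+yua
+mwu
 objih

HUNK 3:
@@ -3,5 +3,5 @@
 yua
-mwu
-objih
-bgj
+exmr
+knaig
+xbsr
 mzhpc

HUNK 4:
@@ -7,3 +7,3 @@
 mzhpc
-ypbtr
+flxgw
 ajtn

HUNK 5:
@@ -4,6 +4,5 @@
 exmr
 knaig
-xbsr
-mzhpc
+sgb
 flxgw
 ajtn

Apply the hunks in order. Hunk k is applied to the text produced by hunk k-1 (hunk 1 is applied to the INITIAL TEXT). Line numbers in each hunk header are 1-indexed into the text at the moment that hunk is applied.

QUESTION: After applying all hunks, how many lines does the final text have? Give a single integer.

Hunk 1: at line 3 remove [ysza,yzyyi] add [objih,bgj,mzhpc] -> 13 lines: uasbe hidab ljiu objih bgj mzhpc ypbtr ajtn hvqvy cfk oac gztw mscs
Hunk 2: at line 2 remove [ljiu] add [yua,mwu] -> 14 lines: uasbe hidab yua mwu objih bgj mzhpc ypbtr ajtn hvqvy cfk oac gztw mscs
Hunk 3: at line 3 remove [mwu,objih,bgj] add [exmr,knaig,xbsr] -> 14 lines: uasbe hidab yua exmr knaig xbsr mzhpc ypbtr ajtn hvqvy cfk oac gztw mscs
Hunk 4: at line 7 remove [ypbtr] add [flxgw] -> 14 lines: uasbe hidab yua exmr knaig xbsr mzhpc flxgw ajtn hvqvy cfk oac gztw mscs
Hunk 5: at line 4 remove [xbsr,mzhpc] add [sgb] -> 13 lines: uasbe hidab yua exmr knaig sgb flxgw ajtn hvqvy cfk oac gztw mscs
Final line count: 13

Answer: 13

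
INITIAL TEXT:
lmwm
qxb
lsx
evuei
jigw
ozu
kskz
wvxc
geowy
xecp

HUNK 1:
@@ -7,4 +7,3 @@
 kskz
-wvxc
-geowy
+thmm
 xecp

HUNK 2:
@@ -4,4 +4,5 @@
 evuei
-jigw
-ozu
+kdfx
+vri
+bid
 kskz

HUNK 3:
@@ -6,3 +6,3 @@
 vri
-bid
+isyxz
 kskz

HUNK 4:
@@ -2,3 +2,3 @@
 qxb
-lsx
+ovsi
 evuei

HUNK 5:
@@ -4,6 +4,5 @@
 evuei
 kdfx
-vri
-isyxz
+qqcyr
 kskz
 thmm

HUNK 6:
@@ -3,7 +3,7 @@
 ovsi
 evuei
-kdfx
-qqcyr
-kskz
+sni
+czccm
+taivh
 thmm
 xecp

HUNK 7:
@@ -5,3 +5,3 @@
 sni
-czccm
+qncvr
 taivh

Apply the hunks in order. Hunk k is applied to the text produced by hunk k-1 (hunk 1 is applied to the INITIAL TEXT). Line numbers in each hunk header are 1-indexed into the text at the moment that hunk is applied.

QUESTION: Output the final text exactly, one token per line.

Answer: lmwm
qxb
ovsi
evuei
sni
qncvr
taivh
thmm
xecp

Derivation:
Hunk 1: at line 7 remove [wvxc,geowy] add [thmm] -> 9 lines: lmwm qxb lsx evuei jigw ozu kskz thmm xecp
Hunk 2: at line 4 remove [jigw,ozu] add [kdfx,vri,bid] -> 10 lines: lmwm qxb lsx evuei kdfx vri bid kskz thmm xecp
Hunk 3: at line 6 remove [bid] add [isyxz] -> 10 lines: lmwm qxb lsx evuei kdfx vri isyxz kskz thmm xecp
Hunk 4: at line 2 remove [lsx] add [ovsi] -> 10 lines: lmwm qxb ovsi evuei kdfx vri isyxz kskz thmm xecp
Hunk 5: at line 4 remove [vri,isyxz] add [qqcyr] -> 9 lines: lmwm qxb ovsi evuei kdfx qqcyr kskz thmm xecp
Hunk 6: at line 3 remove [kdfx,qqcyr,kskz] add [sni,czccm,taivh] -> 9 lines: lmwm qxb ovsi evuei sni czccm taivh thmm xecp
Hunk 7: at line 5 remove [czccm] add [qncvr] -> 9 lines: lmwm qxb ovsi evuei sni qncvr taivh thmm xecp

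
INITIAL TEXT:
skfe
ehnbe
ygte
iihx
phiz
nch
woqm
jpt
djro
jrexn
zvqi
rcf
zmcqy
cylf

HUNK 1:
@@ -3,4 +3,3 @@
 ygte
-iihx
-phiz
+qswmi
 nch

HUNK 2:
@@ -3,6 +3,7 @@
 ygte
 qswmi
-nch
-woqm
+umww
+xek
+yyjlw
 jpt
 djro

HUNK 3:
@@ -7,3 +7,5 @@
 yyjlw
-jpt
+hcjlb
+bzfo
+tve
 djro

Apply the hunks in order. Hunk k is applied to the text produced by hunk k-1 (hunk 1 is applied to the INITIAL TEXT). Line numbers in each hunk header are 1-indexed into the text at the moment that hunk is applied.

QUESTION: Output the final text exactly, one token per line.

Hunk 1: at line 3 remove [iihx,phiz] add [qswmi] -> 13 lines: skfe ehnbe ygte qswmi nch woqm jpt djro jrexn zvqi rcf zmcqy cylf
Hunk 2: at line 3 remove [nch,woqm] add [umww,xek,yyjlw] -> 14 lines: skfe ehnbe ygte qswmi umww xek yyjlw jpt djro jrexn zvqi rcf zmcqy cylf
Hunk 3: at line 7 remove [jpt] add [hcjlb,bzfo,tve] -> 16 lines: skfe ehnbe ygte qswmi umww xek yyjlw hcjlb bzfo tve djro jrexn zvqi rcf zmcqy cylf

Answer: skfe
ehnbe
ygte
qswmi
umww
xek
yyjlw
hcjlb
bzfo
tve
djro
jrexn
zvqi
rcf
zmcqy
cylf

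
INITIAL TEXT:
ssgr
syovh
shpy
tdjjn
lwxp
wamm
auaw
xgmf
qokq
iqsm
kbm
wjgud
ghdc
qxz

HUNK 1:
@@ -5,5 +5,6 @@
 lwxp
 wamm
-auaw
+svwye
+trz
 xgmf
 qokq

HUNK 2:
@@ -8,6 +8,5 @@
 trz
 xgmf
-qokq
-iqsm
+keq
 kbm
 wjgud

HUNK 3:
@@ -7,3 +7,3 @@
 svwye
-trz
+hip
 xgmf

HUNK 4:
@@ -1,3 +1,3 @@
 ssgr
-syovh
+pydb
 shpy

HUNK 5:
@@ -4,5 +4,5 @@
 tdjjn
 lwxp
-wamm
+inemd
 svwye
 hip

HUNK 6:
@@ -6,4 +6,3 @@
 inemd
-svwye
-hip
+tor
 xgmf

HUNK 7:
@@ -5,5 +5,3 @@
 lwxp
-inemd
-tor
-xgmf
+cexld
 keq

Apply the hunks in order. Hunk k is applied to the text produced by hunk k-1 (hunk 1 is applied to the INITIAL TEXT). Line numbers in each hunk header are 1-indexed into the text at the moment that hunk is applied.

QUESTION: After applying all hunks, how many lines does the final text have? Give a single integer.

Answer: 11

Derivation:
Hunk 1: at line 5 remove [auaw] add [svwye,trz] -> 15 lines: ssgr syovh shpy tdjjn lwxp wamm svwye trz xgmf qokq iqsm kbm wjgud ghdc qxz
Hunk 2: at line 8 remove [qokq,iqsm] add [keq] -> 14 lines: ssgr syovh shpy tdjjn lwxp wamm svwye trz xgmf keq kbm wjgud ghdc qxz
Hunk 3: at line 7 remove [trz] add [hip] -> 14 lines: ssgr syovh shpy tdjjn lwxp wamm svwye hip xgmf keq kbm wjgud ghdc qxz
Hunk 4: at line 1 remove [syovh] add [pydb] -> 14 lines: ssgr pydb shpy tdjjn lwxp wamm svwye hip xgmf keq kbm wjgud ghdc qxz
Hunk 5: at line 4 remove [wamm] add [inemd] -> 14 lines: ssgr pydb shpy tdjjn lwxp inemd svwye hip xgmf keq kbm wjgud ghdc qxz
Hunk 6: at line 6 remove [svwye,hip] add [tor] -> 13 lines: ssgr pydb shpy tdjjn lwxp inemd tor xgmf keq kbm wjgud ghdc qxz
Hunk 7: at line 5 remove [inemd,tor,xgmf] add [cexld] -> 11 lines: ssgr pydb shpy tdjjn lwxp cexld keq kbm wjgud ghdc qxz
Final line count: 11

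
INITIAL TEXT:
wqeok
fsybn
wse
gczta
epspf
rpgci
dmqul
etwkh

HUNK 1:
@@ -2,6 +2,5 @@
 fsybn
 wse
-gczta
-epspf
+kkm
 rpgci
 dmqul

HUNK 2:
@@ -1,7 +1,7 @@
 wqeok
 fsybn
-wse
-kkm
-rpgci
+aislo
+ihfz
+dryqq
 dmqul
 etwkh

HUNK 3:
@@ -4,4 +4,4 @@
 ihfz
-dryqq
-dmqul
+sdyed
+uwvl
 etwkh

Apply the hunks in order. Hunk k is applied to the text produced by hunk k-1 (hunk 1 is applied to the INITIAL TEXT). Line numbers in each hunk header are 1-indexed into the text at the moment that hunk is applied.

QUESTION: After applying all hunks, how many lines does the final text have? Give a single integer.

Hunk 1: at line 2 remove [gczta,epspf] add [kkm] -> 7 lines: wqeok fsybn wse kkm rpgci dmqul etwkh
Hunk 2: at line 1 remove [wse,kkm,rpgci] add [aislo,ihfz,dryqq] -> 7 lines: wqeok fsybn aislo ihfz dryqq dmqul etwkh
Hunk 3: at line 4 remove [dryqq,dmqul] add [sdyed,uwvl] -> 7 lines: wqeok fsybn aislo ihfz sdyed uwvl etwkh
Final line count: 7

Answer: 7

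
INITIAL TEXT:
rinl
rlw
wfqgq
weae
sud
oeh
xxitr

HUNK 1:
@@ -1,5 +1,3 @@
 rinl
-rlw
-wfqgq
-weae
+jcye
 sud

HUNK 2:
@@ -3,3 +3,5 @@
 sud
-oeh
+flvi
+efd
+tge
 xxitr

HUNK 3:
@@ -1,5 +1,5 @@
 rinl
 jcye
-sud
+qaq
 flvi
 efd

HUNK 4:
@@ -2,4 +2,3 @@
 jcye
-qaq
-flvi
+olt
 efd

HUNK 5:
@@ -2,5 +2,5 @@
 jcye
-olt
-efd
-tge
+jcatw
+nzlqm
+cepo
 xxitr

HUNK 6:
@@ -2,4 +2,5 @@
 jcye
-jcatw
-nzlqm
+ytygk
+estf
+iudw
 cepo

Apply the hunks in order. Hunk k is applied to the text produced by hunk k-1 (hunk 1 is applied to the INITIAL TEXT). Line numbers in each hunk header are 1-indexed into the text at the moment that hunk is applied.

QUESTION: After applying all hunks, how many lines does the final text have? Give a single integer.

Answer: 7

Derivation:
Hunk 1: at line 1 remove [rlw,wfqgq,weae] add [jcye] -> 5 lines: rinl jcye sud oeh xxitr
Hunk 2: at line 3 remove [oeh] add [flvi,efd,tge] -> 7 lines: rinl jcye sud flvi efd tge xxitr
Hunk 3: at line 1 remove [sud] add [qaq] -> 7 lines: rinl jcye qaq flvi efd tge xxitr
Hunk 4: at line 2 remove [qaq,flvi] add [olt] -> 6 lines: rinl jcye olt efd tge xxitr
Hunk 5: at line 2 remove [olt,efd,tge] add [jcatw,nzlqm,cepo] -> 6 lines: rinl jcye jcatw nzlqm cepo xxitr
Hunk 6: at line 2 remove [jcatw,nzlqm] add [ytygk,estf,iudw] -> 7 lines: rinl jcye ytygk estf iudw cepo xxitr
Final line count: 7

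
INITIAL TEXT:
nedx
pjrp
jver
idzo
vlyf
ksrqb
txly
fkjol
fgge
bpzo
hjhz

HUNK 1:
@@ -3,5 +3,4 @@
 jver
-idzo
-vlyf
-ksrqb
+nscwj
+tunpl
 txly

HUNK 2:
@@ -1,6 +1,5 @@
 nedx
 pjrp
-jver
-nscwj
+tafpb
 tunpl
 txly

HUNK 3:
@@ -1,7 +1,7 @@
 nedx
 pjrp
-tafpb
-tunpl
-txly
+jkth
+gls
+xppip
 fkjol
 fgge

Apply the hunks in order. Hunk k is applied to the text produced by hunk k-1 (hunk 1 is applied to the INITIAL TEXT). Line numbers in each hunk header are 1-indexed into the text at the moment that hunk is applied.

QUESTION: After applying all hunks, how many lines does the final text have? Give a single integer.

Answer: 9

Derivation:
Hunk 1: at line 3 remove [idzo,vlyf,ksrqb] add [nscwj,tunpl] -> 10 lines: nedx pjrp jver nscwj tunpl txly fkjol fgge bpzo hjhz
Hunk 2: at line 1 remove [jver,nscwj] add [tafpb] -> 9 lines: nedx pjrp tafpb tunpl txly fkjol fgge bpzo hjhz
Hunk 3: at line 1 remove [tafpb,tunpl,txly] add [jkth,gls,xppip] -> 9 lines: nedx pjrp jkth gls xppip fkjol fgge bpzo hjhz
Final line count: 9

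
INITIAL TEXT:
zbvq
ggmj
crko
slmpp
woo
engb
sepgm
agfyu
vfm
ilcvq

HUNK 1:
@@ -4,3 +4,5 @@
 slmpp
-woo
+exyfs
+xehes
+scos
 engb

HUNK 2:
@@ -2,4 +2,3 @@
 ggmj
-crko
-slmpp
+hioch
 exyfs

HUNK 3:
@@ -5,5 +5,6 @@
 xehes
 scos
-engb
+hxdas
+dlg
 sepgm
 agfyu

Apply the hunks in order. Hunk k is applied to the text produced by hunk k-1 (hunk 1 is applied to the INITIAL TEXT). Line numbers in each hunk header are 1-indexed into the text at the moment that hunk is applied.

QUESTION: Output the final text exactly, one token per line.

Answer: zbvq
ggmj
hioch
exyfs
xehes
scos
hxdas
dlg
sepgm
agfyu
vfm
ilcvq

Derivation:
Hunk 1: at line 4 remove [woo] add [exyfs,xehes,scos] -> 12 lines: zbvq ggmj crko slmpp exyfs xehes scos engb sepgm agfyu vfm ilcvq
Hunk 2: at line 2 remove [crko,slmpp] add [hioch] -> 11 lines: zbvq ggmj hioch exyfs xehes scos engb sepgm agfyu vfm ilcvq
Hunk 3: at line 5 remove [engb] add [hxdas,dlg] -> 12 lines: zbvq ggmj hioch exyfs xehes scos hxdas dlg sepgm agfyu vfm ilcvq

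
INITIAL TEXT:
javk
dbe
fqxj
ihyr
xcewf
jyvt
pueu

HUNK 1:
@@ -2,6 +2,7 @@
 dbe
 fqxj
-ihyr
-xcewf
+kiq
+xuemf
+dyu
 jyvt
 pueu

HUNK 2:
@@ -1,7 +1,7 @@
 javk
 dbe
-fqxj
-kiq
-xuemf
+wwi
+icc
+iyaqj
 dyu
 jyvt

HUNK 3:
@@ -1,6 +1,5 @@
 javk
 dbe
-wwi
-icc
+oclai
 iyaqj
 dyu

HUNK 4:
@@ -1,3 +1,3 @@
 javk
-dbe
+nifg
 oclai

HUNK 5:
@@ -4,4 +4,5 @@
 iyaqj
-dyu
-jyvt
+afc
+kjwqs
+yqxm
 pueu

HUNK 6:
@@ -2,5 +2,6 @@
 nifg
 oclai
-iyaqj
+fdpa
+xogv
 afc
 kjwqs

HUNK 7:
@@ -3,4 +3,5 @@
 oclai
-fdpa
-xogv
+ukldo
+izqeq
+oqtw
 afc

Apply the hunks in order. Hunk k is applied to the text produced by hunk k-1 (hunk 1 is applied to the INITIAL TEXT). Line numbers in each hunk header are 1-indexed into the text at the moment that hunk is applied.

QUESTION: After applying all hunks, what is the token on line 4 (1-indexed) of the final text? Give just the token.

Answer: ukldo

Derivation:
Hunk 1: at line 2 remove [ihyr,xcewf] add [kiq,xuemf,dyu] -> 8 lines: javk dbe fqxj kiq xuemf dyu jyvt pueu
Hunk 2: at line 1 remove [fqxj,kiq,xuemf] add [wwi,icc,iyaqj] -> 8 lines: javk dbe wwi icc iyaqj dyu jyvt pueu
Hunk 3: at line 1 remove [wwi,icc] add [oclai] -> 7 lines: javk dbe oclai iyaqj dyu jyvt pueu
Hunk 4: at line 1 remove [dbe] add [nifg] -> 7 lines: javk nifg oclai iyaqj dyu jyvt pueu
Hunk 5: at line 4 remove [dyu,jyvt] add [afc,kjwqs,yqxm] -> 8 lines: javk nifg oclai iyaqj afc kjwqs yqxm pueu
Hunk 6: at line 2 remove [iyaqj] add [fdpa,xogv] -> 9 lines: javk nifg oclai fdpa xogv afc kjwqs yqxm pueu
Hunk 7: at line 3 remove [fdpa,xogv] add [ukldo,izqeq,oqtw] -> 10 lines: javk nifg oclai ukldo izqeq oqtw afc kjwqs yqxm pueu
Final line 4: ukldo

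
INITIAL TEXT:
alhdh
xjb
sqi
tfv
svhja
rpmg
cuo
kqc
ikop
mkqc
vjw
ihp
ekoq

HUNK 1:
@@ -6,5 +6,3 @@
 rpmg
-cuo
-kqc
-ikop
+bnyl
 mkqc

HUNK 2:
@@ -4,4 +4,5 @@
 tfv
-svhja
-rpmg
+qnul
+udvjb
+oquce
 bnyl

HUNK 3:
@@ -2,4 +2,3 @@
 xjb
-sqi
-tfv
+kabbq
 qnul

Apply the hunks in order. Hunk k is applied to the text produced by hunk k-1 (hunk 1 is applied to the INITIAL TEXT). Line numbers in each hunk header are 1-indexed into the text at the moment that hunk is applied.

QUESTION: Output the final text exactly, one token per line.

Answer: alhdh
xjb
kabbq
qnul
udvjb
oquce
bnyl
mkqc
vjw
ihp
ekoq

Derivation:
Hunk 1: at line 6 remove [cuo,kqc,ikop] add [bnyl] -> 11 lines: alhdh xjb sqi tfv svhja rpmg bnyl mkqc vjw ihp ekoq
Hunk 2: at line 4 remove [svhja,rpmg] add [qnul,udvjb,oquce] -> 12 lines: alhdh xjb sqi tfv qnul udvjb oquce bnyl mkqc vjw ihp ekoq
Hunk 3: at line 2 remove [sqi,tfv] add [kabbq] -> 11 lines: alhdh xjb kabbq qnul udvjb oquce bnyl mkqc vjw ihp ekoq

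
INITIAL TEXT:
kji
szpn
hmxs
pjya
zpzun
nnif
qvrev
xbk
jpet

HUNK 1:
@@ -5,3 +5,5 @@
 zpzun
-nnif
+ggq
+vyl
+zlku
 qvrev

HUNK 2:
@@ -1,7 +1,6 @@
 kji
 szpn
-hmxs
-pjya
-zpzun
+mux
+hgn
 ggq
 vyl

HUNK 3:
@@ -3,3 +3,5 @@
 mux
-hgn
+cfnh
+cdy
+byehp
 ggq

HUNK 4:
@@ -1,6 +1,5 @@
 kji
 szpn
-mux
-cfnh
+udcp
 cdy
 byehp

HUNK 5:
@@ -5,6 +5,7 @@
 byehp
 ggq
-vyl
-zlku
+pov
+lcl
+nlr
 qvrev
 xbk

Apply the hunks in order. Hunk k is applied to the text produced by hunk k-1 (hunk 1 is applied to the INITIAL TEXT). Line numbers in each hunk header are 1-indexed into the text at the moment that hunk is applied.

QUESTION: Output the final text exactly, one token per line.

Hunk 1: at line 5 remove [nnif] add [ggq,vyl,zlku] -> 11 lines: kji szpn hmxs pjya zpzun ggq vyl zlku qvrev xbk jpet
Hunk 2: at line 1 remove [hmxs,pjya,zpzun] add [mux,hgn] -> 10 lines: kji szpn mux hgn ggq vyl zlku qvrev xbk jpet
Hunk 3: at line 3 remove [hgn] add [cfnh,cdy,byehp] -> 12 lines: kji szpn mux cfnh cdy byehp ggq vyl zlku qvrev xbk jpet
Hunk 4: at line 1 remove [mux,cfnh] add [udcp] -> 11 lines: kji szpn udcp cdy byehp ggq vyl zlku qvrev xbk jpet
Hunk 5: at line 5 remove [vyl,zlku] add [pov,lcl,nlr] -> 12 lines: kji szpn udcp cdy byehp ggq pov lcl nlr qvrev xbk jpet

Answer: kji
szpn
udcp
cdy
byehp
ggq
pov
lcl
nlr
qvrev
xbk
jpet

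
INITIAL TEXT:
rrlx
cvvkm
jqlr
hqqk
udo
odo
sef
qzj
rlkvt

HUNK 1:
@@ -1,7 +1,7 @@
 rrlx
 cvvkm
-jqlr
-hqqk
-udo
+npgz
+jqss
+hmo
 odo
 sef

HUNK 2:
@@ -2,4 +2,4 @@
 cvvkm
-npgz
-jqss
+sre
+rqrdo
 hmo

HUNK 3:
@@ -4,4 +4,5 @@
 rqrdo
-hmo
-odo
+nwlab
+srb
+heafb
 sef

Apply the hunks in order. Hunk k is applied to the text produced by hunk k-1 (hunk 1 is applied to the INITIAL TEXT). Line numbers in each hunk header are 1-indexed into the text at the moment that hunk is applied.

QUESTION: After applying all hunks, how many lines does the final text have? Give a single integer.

Answer: 10

Derivation:
Hunk 1: at line 1 remove [jqlr,hqqk,udo] add [npgz,jqss,hmo] -> 9 lines: rrlx cvvkm npgz jqss hmo odo sef qzj rlkvt
Hunk 2: at line 2 remove [npgz,jqss] add [sre,rqrdo] -> 9 lines: rrlx cvvkm sre rqrdo hmo odo sef qzj rlkvt
Hunk 3: at line 4 remove [hmo,odo] add [nwlab,srb,heafb] -> 10 lines: rrlx cvvkm sre rqrdo nwlab srb heafb sef qzj rlkvt
Final line count: 10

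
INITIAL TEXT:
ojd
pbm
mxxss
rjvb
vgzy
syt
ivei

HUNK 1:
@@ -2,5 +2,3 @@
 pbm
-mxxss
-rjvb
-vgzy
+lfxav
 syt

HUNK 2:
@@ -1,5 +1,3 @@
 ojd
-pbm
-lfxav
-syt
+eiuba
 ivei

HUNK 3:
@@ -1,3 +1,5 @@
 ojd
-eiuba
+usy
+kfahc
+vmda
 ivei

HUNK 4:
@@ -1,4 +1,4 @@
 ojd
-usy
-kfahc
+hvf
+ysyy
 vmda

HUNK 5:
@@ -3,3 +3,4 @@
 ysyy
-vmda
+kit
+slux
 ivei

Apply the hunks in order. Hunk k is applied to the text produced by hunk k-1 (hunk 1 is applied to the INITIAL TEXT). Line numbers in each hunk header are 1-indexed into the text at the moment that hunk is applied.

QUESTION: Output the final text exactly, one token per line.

Hunk 1: at line 2 remove [mxxss,rjvb,vgzy] add [lfxav] -> 5 lines: ojd pbm lfxav syt ivei
Hunk 2: at line 1 remove [pbm,lfxav,syt] add [eiuba] -> 3 lines: ojd eiuba ivei
Hunk 3: at line 1 remove [eiuba] add [usy,kfahc,vmda] -> 5 lines: ojd usy kfahc vmda ivei
Hunk 4: at line 1 remove [usy,kfahc] add [hvf,ysyy] -> 5 lines: ojd hvf ysyy vmda ivei
Hunk 5: at line 3 remove [vmda] add [kit,slux] -> 6 lines: ojd hvf ysyy kit slux ivei

Answer: ojd
hvf
ysyy
kit
slux
ivei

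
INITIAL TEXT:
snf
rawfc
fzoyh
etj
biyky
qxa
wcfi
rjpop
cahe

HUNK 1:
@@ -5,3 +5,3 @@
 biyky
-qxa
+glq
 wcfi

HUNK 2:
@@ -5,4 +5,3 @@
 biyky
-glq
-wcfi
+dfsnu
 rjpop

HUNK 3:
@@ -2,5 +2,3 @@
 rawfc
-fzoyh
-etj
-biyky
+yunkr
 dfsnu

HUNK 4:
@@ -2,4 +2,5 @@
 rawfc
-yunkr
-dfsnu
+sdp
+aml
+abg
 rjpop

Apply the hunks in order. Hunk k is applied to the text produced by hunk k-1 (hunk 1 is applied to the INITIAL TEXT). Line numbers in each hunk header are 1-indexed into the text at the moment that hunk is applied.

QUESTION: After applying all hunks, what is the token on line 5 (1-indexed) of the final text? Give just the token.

Hunk 1: at line 5 remove [qxa] add [glq] -> 9 lines: snf rawfc fzoyh etj biyky glq wcfi rjpop cahe
Hunk 2: at line 5 remove [glq,wcfi] add [dfsnu] -> 8 lines: snf rawfc fzoyh etj biyky dfsnu rjpop cahe
Hunk 3: at line 2 remove [fzoyh,etj,biyky] add [yunkr] -> 6 lines: snf rawfc yunkr dfsnu rjpop cahe
Hunk 4: at line 2 remove [yunkr,dfsnu] add [sdp,aml,abg] -> 7 lines: snf rawfc sdp aml abg rjpop cahe
Final line 5: abg

Answer: abg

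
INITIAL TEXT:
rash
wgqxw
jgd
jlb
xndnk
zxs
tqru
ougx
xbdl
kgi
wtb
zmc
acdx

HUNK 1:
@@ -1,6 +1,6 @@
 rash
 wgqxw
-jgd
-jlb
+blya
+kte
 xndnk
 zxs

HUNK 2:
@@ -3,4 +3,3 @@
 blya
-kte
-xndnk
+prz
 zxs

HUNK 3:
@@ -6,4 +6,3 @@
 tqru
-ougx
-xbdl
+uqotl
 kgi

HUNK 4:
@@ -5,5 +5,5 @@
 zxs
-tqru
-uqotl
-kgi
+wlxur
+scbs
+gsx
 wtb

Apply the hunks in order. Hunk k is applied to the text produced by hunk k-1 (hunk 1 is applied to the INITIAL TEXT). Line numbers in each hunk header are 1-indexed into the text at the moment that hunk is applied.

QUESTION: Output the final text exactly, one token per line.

Answer: rash
wgqxw
blya
prz
zxs
wlxur
scbs
gsx
wtb
zmc
acdx

Derivation:
Hunk 1: at line 1 remove [jgd,jlb] add [blya,kte] -> 13 lines: rash wgqxw blya kte xndnk zxs tqru ougx xbdl kgi wtb zmc acdx
Hunk 2: at line 3 remove [kte,xndnk] add [prz] -> 12 lines: rash wgqxw blya prz zxs tqru ougx xbdl kgi wtb zmc acdx
Hunk 3: at line 6 remove [ougx,xbdl] add [uqotl] -> 11 lines: rash wgqxw blya prz zxs tqru uqotl kgi wtb zmc acdx
Hunk 4: at line 5 remove [tqru,uqotl,kgi] add [wlxur,scbs,gsx] -> 11 lines: rash wgqxw blya prz zxs wlxur scbs gsx wtb zmc acdx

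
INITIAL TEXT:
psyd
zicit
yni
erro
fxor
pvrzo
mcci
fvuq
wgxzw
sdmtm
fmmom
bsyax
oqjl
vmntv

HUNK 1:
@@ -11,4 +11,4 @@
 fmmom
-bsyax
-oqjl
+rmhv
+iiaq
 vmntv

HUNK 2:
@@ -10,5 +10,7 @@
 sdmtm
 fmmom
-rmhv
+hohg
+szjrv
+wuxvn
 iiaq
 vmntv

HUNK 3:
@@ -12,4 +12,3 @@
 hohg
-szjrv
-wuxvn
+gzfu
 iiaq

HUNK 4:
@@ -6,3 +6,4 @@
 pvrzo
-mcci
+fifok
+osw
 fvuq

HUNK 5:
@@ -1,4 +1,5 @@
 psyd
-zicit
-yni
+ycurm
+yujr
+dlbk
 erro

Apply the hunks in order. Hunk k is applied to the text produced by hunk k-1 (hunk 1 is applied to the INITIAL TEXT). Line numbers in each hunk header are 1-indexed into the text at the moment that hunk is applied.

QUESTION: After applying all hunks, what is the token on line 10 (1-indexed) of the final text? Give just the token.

Hunk 1: at line 11 remove [bsyax,oqjl] add [rmhv,iiaq] -> 14 lines: psyd zicit yni erro fxor pvrzo mcci fvuq wgxzw sdmtm fmmom rmhv iiaq vmntv
Hunk 2: at line 10 remove [rmhv] add [hohg,szjrv,wuxvn] -> 16 lines: psyd zicit yni erro fxor pvrzo mcci fvuq wgxzw sdmtm fmmom hohg szjrv wuxvn iiaq vmntv
Hunk 3: at line 12 remove [szjrv,wuxvn] add [gzfu] -> 15 lines: psyd zicit yni erro fxor pvrzo mcci fvuq wgxzw sdmtm fmmom hohg gzfu iiaq vmntv
Hunk 4: at line 6 remove [mcci] add [fifok,osw] -> 16 lines: psyd zicit yni erro fxor pvrzo fifok osw fvuq wgxzw sdmtm fmmom hohg gzfu iiaq vmntv
Hunk 5: at line 1 remove [zicit,yni] add [ycurm,yujr,dlbk] -> 17 lines: psyd ycurm yujr dlbk erro fxor pvrzo fifok osw fvuq wgxzw sdmtm fmmom hohg gzfu iiaq vmntv
Final line 10: fvuq

Answer: fvuq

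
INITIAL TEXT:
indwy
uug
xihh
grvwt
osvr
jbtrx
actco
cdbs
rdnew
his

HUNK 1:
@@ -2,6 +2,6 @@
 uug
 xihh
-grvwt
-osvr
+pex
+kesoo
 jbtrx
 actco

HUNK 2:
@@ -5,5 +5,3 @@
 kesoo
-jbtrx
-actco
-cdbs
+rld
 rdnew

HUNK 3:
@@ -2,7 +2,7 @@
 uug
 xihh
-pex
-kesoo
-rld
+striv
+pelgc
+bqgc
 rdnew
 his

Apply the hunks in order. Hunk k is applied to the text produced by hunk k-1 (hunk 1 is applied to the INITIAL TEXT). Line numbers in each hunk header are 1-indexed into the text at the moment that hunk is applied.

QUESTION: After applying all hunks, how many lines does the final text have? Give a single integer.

Hunk 1: at line 2 remove [grvwt,osvr] add [pex,kesoo] -> 10 lines: indwy uug xihh pex kesoo jbtrx actco cdbs rdnew his
Hunk 2: at line 5 remove [jbtrx,actco,cdbs] add [rld] -> 8 lines: indwy uug xihh pex kesoo rld rdnew his
Hunk 3: at line 2 remove [pex,kesoo,rld] add [striv,pelgc,bqgc] -> 8 lines: indwy uug xihh striv pelgc bqgc rdnew his
Final line count: 8

Answer: 8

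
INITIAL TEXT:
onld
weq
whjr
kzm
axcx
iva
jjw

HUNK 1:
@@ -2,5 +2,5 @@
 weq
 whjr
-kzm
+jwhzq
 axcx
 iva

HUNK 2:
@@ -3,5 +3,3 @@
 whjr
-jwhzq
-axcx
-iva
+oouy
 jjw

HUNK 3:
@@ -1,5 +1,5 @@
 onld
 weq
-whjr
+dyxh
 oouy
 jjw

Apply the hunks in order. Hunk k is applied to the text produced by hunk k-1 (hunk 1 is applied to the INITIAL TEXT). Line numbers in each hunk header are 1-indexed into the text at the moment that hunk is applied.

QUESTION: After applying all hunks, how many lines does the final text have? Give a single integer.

Answer: 5

Derivation:
Hunk 1: at line 2 remove [kzm] add [jwhzq] -> 7 lines: onld weq whjr jwhzq axcx iva jjw
Hunk 2: at line 3 remove [jwhzq,axcx,iva] add [oouy] -> 5 lines: onld weq whjr oouy jjw
Hunk 3: at line 1 remove [whjr] add [dyxh] -> 5 lines: onld weq dyxh oouy jjw
Final line count: 5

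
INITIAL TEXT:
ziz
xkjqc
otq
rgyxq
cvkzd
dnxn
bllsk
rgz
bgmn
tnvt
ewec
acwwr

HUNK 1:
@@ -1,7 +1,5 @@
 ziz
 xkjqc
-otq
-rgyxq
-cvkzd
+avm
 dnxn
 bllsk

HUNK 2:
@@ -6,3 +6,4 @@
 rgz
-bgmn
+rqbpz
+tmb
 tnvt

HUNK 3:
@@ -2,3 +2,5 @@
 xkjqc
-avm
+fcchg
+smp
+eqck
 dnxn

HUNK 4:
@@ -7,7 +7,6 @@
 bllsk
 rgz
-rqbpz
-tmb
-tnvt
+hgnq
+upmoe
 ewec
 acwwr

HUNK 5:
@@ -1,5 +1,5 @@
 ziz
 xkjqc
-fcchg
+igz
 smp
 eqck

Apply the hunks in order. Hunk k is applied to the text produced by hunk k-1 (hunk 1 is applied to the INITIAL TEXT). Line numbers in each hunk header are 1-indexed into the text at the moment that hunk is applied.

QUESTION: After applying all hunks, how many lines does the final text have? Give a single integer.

Hunk 1: at line 1 remove [otq,rgyxq,cvkzd] add [avm] -> 10 lines: ziz xkjqc avm dnxn bllsk rgz bgmn tnvt ewec acwwr
Hunk 2: at line 6 remove [bgmn] add [rqbpz,tmb] -> 11 lines: ziz xkjqc avm dnxn bllsk rgz rqbpz tmb tnvt ewec acwwr
Hunk 3: at line 2 remove [avm] add [fcchg,smp,eqck] -> 13 lines: ziz xkjqc fcchg smp eqck dnxn bllsk rgz rqbpz tmb tnvt ewec acwwr
Hunk 4: at line 7 remove [rqbpz,tmb,tnvt] add [hgnq,upmoe] -> 12 lines: ziz xkjqc fcchg smp eqck dnxn bllsk rgz hgnq upmoe ewec acwwr
Hunk 5: at line 1 remove [fcchg] add [igz] -> 12 lines: ziz xkjqc igz smp eqck dnxn bllsk rgz hgnq upmoe ewec acwwr
Final line count: 12

Answer: 12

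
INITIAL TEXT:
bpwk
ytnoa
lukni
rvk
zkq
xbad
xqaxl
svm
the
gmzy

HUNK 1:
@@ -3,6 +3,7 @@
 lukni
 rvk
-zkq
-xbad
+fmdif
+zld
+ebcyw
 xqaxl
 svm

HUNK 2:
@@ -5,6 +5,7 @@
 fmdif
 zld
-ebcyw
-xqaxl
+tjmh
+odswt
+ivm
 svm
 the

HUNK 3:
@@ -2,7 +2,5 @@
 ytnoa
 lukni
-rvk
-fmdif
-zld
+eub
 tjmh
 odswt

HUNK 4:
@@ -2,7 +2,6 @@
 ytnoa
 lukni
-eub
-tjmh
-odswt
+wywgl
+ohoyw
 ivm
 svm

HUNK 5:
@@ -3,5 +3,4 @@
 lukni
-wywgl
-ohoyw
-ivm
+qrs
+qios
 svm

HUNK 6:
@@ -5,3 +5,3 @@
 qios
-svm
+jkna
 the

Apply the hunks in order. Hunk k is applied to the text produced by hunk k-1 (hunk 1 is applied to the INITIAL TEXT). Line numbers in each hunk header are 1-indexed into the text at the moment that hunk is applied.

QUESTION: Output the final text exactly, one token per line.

Hunk 1: at line 3 remove [zkq,xbad] add [fmdif,zld,ebcyw] -> 11 lines: bpwk ytnoa lukni rvk fmdif zld ebcyw xqaxl svm the gmzy
Hunk 2: at line 5 remove [ebcyw,xqaxl] add [tjmh,odswt,ivm] -> 12 lines: bpwk ytnoa lukni rvk fmdif zld tjmh odswt ivm svm the gmzy
Hunk 3: at line 2 remove [rvk,fmdif,zld] add [eub] -> 10 lines: bpwk ytnoa lukni eub tjmh odswt ivm svm the gmzy
Hunk 4: at line 2 remove [eub,tjmh,odswt] add [wywgl,ohoyw] -> 9 lines: bpwk ytnoa lukni wywgl ohoyw ivm svm the gmzy
Hunk 5: at line 3 remove [wywgl,ohoyw,ivm] add [qrs,qios] -> 8 lines: bpwk ytnoa lukni qrs qios svm the gmzy
Hunk 6: at line 5 remove [svm] add [jkna] -> 8 lines: bpwk ytnoa lukni qrs qios jkna the gmzy

Answer: bpwk
ytnoa
lukni
qrs
qios
jkna
the
gmzy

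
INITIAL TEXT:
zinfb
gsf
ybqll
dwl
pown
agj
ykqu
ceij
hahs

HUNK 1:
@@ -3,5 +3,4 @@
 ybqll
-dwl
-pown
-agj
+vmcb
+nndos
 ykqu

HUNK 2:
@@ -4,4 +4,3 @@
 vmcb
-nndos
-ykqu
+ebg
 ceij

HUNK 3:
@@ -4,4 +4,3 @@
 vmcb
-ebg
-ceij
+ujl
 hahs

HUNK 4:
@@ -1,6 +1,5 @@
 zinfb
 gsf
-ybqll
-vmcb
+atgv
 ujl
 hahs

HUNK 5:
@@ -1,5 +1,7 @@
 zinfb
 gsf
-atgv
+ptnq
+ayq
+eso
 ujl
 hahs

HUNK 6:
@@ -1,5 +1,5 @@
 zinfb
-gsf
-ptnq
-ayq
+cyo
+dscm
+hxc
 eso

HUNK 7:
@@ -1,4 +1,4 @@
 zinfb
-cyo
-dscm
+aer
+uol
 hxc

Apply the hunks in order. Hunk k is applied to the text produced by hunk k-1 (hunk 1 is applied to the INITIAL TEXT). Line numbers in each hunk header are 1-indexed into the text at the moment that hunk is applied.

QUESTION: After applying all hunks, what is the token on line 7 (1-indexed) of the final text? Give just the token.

Answer: hahs

Derivation:
Hunk 1: at line 3 remove [dwl,pown,agj] add [vmcb,nndos] -> 8 lines: zinfb gsf ybqll vmcb nndos ykqu ceij hahs
Hunk 2: at line 4 remove [nndos,ykqu] add [ebg] -> 7 lines: zinfb gsf ybqll vmcb ebg ceij hahs
Hunk 3: at line 4 remove [ebg,ceij] add [ujl] -> 6 lines: zinfb gsf ybqll vmcb ujl hahs
Hunk 4: at line 1 remove [ybqll,vmcb] add [atgv] -> 5 lines: zinfb gsf atgv ujl hahs
Hunk 5: at line 1 remove [atgv] add [ptnq,ayq,eso] -> 7 lines: zinfb gsf ptnq ayq eso ujl hahs
Hunk 6: at line 1 remove [gsf,ptnq,ayq] add [cyo,dscm,hxc] -> 7 lines: zinfb cyo dscm hxc eso ujl hahs
Hunk 7: at line 1 remove [cyo,dscm] add [aer,uol] -> 7 lines: zinfb aer uol hxc eso ujl hahs
Final line 7: hahs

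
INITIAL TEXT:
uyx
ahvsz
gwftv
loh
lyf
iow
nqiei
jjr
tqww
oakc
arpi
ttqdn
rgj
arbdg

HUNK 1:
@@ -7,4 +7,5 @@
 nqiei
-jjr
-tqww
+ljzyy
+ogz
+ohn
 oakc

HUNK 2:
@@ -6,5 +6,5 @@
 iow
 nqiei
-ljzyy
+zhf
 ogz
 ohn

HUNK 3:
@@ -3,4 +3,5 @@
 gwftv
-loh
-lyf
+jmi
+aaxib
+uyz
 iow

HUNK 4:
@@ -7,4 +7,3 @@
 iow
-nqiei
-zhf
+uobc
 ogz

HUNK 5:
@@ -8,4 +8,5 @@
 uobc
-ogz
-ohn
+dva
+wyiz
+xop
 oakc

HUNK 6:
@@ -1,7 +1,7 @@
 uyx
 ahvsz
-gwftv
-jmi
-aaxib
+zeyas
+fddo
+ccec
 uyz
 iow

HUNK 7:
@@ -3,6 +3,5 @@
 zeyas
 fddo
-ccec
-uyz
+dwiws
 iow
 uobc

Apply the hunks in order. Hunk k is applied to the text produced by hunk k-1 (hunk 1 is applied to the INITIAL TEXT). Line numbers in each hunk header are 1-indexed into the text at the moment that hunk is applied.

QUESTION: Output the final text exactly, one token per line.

Answer: uyx
ahvsz
zeyas
fddo
dwiws
iow
uobc
dva
wyiz
xop
oakc
arpi
ttqdn
rgj
arbdg

Derivation:
Hunk 1: at line 7 remove [jjr,tqww] add [ljzyy,ogz,ohn] -> 15 lines: uyx ahvsz gwftv loh lyf iow nqiei ljzyy ogz ohn oakc arpi ttqdn rgj arbdg
Hunk 2: at line 6 remove [ljzyy] add [zhf] -> 15 lines: uyx ahvsz gwftv loh lyf iow nqiei zhf ogz ohn oakc arpi ttqdn rgj arbdg
Hunk 3: at line 3 remove [loh,lyf] add [jmi,aaxib,uyz] -> 16 lines: uyx ahvsz gwftv jmi aaxib uyz iow nqiei zhf ogz ohn oakc arpi ttqdn rgj arbdg
Hunk 4: at line 7 remove [nqiei,zhf] add [uobc] -> 15 lines: uyx ahvsz gwftv jmi aaxib uyz iow uobc ogz ohn oakc arpi ttqdn rgj arbdg
Hunk 5: at line 8 remove [ogz,ohn] add [dva,wyiz,xop] -> 16 lines: uyx ahvsz gwftv jmi aaxib uyz iow uobc dva wyiz xop oakc arpi ttqdn rgj arbdg
Hunk 6: at line 1 remove [gwftv,jmi,aaxib] add [zeyas,fddo,ccec] -> 16 lines: uyx ahvsz zeyas fddo ccec uyz iow uobc dva wyiz xop oakc arpi ttqdn rgj arbdg
Hunk 7: at line 3 remove [ccec,uyz] add [dwiws] -> 15 lines: uyx ahvsz zeyas fddo dwiws iow uobc dva wyiz xop oakc arpi ttqdn rgj arbdg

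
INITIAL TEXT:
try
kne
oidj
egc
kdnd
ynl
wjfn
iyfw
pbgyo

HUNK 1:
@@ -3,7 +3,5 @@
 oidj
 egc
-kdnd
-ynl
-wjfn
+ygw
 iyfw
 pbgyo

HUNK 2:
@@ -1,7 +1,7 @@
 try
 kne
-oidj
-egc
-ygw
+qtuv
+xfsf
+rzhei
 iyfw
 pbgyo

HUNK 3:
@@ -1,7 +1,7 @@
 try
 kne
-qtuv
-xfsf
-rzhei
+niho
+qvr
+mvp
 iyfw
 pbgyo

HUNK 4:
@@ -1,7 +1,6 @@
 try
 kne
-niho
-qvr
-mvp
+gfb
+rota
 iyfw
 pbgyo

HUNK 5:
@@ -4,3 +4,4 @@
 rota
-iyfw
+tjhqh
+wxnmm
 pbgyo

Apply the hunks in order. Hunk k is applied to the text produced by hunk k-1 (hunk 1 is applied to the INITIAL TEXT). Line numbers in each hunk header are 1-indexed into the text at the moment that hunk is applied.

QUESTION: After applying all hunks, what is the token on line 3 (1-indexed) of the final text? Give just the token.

Answer: gfb

Derivation:
Hunk 1: at line 3 remove [kdnd,ynl,wjfn] add [ygw] -> 7 lines: try kne oidj egc ygw iyfw pbgyo
Hunk 2: at line 1 remove [oidj,egc,ygw] add [qtuv,xfsf,rzhei] -> 7 lines: try kne qtuv xfsf rzhei iyfw pbgyo
Hunk 3: at line 1 remove [qtuv,xfsf,rzhei] add [niho,qvr,mvp] -> 7 lines: try kne niho qvr mvp iyfw pbgyo
Hunk 4: at line 1 remove [niho,qvr,mvp] add [gfb,rota] -> 6 lines: try kne gfb rota iyfw pbgyo
Hunk 5: at line 4 remove [iyfw] add [tjhqh,wxnmm] -> 7 lines: try kne gfb rota tjhqh wxnmm pbgyo
Final line 3: gfb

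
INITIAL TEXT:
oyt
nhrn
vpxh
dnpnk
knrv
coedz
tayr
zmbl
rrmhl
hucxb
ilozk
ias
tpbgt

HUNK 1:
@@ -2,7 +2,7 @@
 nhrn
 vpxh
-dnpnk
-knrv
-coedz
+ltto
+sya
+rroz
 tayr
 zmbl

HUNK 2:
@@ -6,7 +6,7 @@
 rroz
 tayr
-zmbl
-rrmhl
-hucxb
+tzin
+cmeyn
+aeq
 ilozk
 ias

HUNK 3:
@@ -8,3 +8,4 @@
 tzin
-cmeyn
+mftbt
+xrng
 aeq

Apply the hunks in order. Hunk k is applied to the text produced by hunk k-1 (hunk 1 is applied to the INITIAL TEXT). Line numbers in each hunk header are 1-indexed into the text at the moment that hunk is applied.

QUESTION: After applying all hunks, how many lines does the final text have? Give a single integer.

Answer: 14

Derivation:
Hunk 1: at line 2 remove [dnpnk,knrv,coedz] add [ltto,sya,rroz] -> 13 lines: oyt nhrn vpxh ltto sya rroz tayr zmbl rrmhl hucxb ilozk ias tpbgt
Hunk 2: at line 6 remove [zmbl,rrmhl,hucxb] add [tzin,cmeyn,aeq] -> 13 lines: oyt nhrn vpxh ltto sya rroz tayr tzin cmeyn aeq ilozk ias tpbgt
Hunk 3: at line 8 remove [cmeyn] add [mftbt,xrng] -> 14 lines: oyt nhrn vpxh ltto sya rroz tayr tzin mftbt xrng aeq ilozk ias tpbgt
Final line count: 14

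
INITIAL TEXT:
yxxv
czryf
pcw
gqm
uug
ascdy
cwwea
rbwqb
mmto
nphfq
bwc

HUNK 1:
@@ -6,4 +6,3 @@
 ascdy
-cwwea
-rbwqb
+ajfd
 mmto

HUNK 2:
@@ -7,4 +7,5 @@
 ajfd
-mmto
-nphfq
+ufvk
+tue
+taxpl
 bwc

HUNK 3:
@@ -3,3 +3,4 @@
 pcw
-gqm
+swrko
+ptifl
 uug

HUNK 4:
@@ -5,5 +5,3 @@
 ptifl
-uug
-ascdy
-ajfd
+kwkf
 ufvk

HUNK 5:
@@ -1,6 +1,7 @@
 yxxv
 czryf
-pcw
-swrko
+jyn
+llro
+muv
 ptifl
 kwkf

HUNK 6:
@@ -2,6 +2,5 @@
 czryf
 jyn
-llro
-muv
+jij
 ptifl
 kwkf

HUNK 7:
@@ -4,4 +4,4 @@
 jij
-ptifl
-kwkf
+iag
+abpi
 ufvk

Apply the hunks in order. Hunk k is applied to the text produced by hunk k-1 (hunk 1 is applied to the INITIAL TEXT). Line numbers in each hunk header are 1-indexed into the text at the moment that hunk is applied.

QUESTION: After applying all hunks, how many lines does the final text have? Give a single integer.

Hunk 1: at line 6 remove [cwwea,rbwqb] add [ajfd] -> 10 lines: yxxv czryf pcw gqm uug ascdy ajfd mmto nphfq bwc
Hunk 2: at line 7 remove [mmto,nphfq] add [ufvk,tue,taxpl] -> 11 lines: yxxv czryf pcw gqm uug ascdy ajfd ufvk tue taxpl bwc
Hunk 3: at line 3 remove [gqm] add [swrko,ptifl] -> 12 lines: yxxv czryf pcw swrko ptifl uug ascdy ajfd ufvk tue taxpl bwc
Hunk 4: at line 5 remove [uug,ascdy,ajfd] add [kwkf] -> 10 lines: yxxv czryf pcw swrko ptifl kwkf ufvk tue taxpl bwc
Hunk 5: at line 1 remove [pcw,swrko] add [jyn,llro,muv] -> 11 lines: yxxv czryf jyn llro muv ptifl kwkf ufvk tue taxpl bwc
Hunk 6: at line 2 remove [llro,muv] add [jij] -> 10 lines: yxxv czryf jyn jij ptifl kwkf ufvk tue taxpl bwc
Hunk 7: at line 4 remove [ptifl,kwkf] add [iag,abpi] -> 10 lines: yxxv czryf jyn jij iag abpi ufvk tue taxpl bwc
Final line count: 10

Answer: 10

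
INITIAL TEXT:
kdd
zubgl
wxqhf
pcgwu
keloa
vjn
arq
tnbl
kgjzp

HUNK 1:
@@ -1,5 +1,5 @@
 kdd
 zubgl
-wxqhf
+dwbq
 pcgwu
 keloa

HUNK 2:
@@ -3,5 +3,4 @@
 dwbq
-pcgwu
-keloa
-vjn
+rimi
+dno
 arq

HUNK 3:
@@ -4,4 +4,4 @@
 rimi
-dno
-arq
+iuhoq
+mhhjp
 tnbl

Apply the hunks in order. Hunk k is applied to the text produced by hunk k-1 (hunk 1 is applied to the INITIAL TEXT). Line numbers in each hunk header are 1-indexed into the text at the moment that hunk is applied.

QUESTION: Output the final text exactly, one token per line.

Hunk 1: at line 1 remove [wxqhf] add [dwbq] -> 9 lines: kdd zubgl dwbq pcgwu keloa vjn arq tnbl kgjzp
Hunk 2: at line 3 remove [pcgwu,keloa,vjn] add [rimi,dno] -> 8 lines: kdd zubgl dwbq rimi dno arq tnbl kgjzp
Hunk 3: at line 4 remove [dno,arq] add [iuhoq,mhhjp] -> 8 lines: kdd zubgl dwbq rimi iuhoq mhhjp tnbl kgjzp

Answer: kdd
zubgl
dwbq
rimi
iuhoq
mhhjp
tnbl
kgjzp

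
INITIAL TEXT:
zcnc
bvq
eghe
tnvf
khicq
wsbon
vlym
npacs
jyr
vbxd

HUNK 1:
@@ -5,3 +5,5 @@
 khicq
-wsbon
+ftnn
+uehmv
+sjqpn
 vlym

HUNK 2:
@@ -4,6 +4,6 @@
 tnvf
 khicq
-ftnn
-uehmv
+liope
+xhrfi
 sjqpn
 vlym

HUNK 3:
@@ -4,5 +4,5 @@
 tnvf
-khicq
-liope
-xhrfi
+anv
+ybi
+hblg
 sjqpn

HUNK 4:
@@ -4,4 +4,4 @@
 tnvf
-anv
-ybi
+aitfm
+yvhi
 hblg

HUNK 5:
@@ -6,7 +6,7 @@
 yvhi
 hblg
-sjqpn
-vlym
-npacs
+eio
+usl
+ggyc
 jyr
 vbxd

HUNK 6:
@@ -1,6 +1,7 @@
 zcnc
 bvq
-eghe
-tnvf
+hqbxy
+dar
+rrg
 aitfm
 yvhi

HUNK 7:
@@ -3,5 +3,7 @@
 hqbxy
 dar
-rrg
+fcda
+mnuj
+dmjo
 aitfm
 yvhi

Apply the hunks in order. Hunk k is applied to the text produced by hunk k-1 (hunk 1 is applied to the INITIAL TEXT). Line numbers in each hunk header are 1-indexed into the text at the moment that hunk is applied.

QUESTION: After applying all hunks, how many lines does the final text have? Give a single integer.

Hunk 1: at line 5 remove [wsbon] add [ftnn,uehmv,sjqpn] -> 12 lines: zcnc bvq eghe tnvf khicq ftnn uehmv sjqpn vlym npacs jyr vbxd
Hunk 2: at line 4 remove [ftnn,uehmv] add [liope,xhrfi] -> 12 lines: zcnc bvq eghe tnvf khicq liope xhrfi sjqpn vlym npacs jyr vbxd
Hunk 3: at line 4 remove [khicq,liope,xhrfi] add [anv,ybi,hblg] -> 12 lines: zcnc bvq eghe tnvf anv ybi hblg sjqpn vlym npacs jyr vbxd
Hunk 4: at line 4 remove [anv,ybi] add [aitfm,yvhi] -> 12 lines: zcnc bvq eghe tnvf aitfm yvhi hblg sjqpn vlym npacs jyr vbxd
Hunk 5: at line 6 remove [sjqpn,vlym,npacs] add [eio,usl,ggyc] -> 12 lines: zcnc bvq eghe tnvf aitfm yvhi hblg eio usl ggyc jyr vbxd
Hunk 6: at line 1 remove [eghe,tnvf] add [hqbxy,dar,rrg] -> 13 lines: zcnc bvq hqbxy dar rrg aitfm yvhi hblg eio usl ggyc jyr vbxd
Hunk 7: at line 3 remove [rrg] add [fcda,mnuj,dmjo] -> 15 lines: zcnc bvq hqbxy dar fcda mnuj dmjo aitfm yvhi hblg eio usl ggyc jyr vbxd
Final line count: 15

Answer: 15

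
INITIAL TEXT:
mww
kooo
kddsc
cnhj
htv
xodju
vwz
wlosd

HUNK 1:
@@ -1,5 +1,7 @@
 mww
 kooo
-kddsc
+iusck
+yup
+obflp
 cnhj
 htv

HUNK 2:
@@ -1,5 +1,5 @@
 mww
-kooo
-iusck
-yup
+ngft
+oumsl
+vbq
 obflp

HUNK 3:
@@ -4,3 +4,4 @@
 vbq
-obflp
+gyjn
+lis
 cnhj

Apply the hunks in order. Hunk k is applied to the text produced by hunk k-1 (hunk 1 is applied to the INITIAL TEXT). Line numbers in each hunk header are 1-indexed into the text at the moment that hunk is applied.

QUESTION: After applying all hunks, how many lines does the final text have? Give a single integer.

Hunk 1: at line 1 remove [kddsc] add [iusck,yup,obflp] -> 10 lines: mww kooo iusck yup obflp cnhj htv xodju vwz wlosd
Hunk 2: at line 1 remove [kooo,iusck,yup] add [ngft,oumsl,vbq] -> 10 lines: mww ngft oumsl vbq obflp cnhj htv xodju vwz wlosd
Hunk 3: at line 4 remove [obflp] add [gyjn,lis] -> 11 lines: mww ngft oumsl vbq gyjn lis cnhj htv xodju vwz wlosd
Final line count: 11

Answer: 11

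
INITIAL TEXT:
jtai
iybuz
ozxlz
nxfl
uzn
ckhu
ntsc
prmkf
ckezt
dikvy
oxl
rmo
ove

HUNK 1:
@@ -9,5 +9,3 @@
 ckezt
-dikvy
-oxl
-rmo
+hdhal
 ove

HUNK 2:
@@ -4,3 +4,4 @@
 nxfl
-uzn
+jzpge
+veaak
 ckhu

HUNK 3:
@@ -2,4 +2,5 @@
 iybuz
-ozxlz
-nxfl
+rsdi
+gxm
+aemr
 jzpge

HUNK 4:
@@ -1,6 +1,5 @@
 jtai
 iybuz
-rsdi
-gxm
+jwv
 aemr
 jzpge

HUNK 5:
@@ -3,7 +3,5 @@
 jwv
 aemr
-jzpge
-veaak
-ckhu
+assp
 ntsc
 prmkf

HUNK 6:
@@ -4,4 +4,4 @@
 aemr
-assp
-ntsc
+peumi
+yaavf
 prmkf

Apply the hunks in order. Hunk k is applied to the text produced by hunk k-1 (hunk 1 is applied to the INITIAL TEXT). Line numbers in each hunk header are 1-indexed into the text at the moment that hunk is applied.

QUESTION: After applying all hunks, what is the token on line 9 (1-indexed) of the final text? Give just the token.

Hunk 1: at line 9 remove [dikvy,oxl,rmo] add [hdhal] -> 11 lines: jtai iybuz ozxlz nxfl uzn ckhu ntsc prmkf ckezt hdhal ove
Hunk 2: at line 4 remove [uzn] add [jzpge,veaak] -> 12 lines: jtai iybuz ozxlz nxfl jzpge veaak ckhu ntsc prmkf ckezt hdhal ove
Hunk 3: at line 2 remove [ozxlz,nxfl] add [rsdi,gxm,aemr] -> 13 lines: jtai iybuz rsdi gxm aemr jzpge veaak ckhu ntsc prmkf ckezt hdhal ove
Hunk 4: at line 1 remove [rsdi,gxm] add [jwv] -> 12 lines: jtai iybuz jwv aemr jzpge veaak ckhu ntsc prmkf ckezt hdhal ove
Hunk 5: at line 3 remove [jzpge,veaak,ckhu] add [assp] -> 10 lines: jtai iybuz jwv aemr assp ntsc prmkf ckezt hdhal ove
Hunk 6: at line 4 remove [assp,ntsc] add [peumi,yaavf] -> 10 lines: jtai iybuz jwv aemr peumi yaavf prmkf ckezt hdhal ove
Final line 9: hdhal

Answer: hdhal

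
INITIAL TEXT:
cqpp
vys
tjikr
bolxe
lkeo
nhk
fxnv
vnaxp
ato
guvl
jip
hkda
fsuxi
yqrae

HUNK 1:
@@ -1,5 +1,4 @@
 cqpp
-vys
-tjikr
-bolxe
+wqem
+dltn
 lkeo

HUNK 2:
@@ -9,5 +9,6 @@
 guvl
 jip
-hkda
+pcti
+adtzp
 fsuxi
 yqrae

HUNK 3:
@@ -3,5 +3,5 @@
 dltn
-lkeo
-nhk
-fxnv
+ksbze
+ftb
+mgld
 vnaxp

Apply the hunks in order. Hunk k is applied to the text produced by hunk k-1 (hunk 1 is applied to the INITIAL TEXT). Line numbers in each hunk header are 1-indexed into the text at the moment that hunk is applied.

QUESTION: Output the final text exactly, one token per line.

Hunk 1: at line 1 remove [vys,tjikr,bolxe] add [wqem,dltn] -> 13 lines: cqpp wqem dltn lkeo nhk fxnv vnaxp ato guvl jip hkda fsuxi yqrae
Hunk 2: at line 9 remove [hkda] add [pcti,adtzp] -> 14 lines: cqpp wqem dltn lkeo nhk fxnv vnaxp ato guvl jip pcti adtzp fsuxi yqrae
Hunk 3: at line 3 remove [lkeo,nhk,fxnv] add [ksbze,ftb,mgld] -> 14 lines: cqpp wqem dltn ksbze ftb mgld vnaxp ato guvl jip pcti adtzp fsuxi yqrae

Answer: cqpp
wqem
dltn
ksbze
ftb
mgld
vnaxp
ato
guvl
jip
pcti
adtzp
fsuxi
yqrae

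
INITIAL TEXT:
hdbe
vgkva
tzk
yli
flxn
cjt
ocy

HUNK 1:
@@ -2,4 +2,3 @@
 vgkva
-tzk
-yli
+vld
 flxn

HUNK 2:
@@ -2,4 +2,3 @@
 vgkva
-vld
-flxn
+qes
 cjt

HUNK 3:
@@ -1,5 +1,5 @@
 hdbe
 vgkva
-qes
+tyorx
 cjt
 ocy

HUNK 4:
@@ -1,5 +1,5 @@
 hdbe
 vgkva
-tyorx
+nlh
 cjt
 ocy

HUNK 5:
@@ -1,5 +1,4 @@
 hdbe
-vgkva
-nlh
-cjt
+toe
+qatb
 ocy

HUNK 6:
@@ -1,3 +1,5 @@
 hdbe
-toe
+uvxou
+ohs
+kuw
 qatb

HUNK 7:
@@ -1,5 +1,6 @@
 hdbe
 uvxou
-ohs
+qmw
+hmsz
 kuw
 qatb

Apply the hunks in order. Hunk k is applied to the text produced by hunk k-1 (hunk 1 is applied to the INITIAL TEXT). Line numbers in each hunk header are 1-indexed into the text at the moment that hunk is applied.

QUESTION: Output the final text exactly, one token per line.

Hunk 1: at line 2 remove [tzk,yli] add [vld] -> 6 lines: hdbe vgkva vld flxn cjt ocy
Hunk 2: at line 2 remove [vld,flxn] add [qes] -> 5 lines: hdbe vgkva qes cjt ocy
Hunk 3: at line 1 remove [qes] add [tyorx] -> 5 lines: hdbe vgkva tyorx cjt ocy
Hunk 4: at line 1 remove [tyorx] add [nlh] -> 5 lines: hdbe vgkva nlh cjt ocy
Hunk 5: at line 1 remove [vgkva,nlh,cjt] add [toe,qatb] -> 4 lines: hdbe toe qatb ocy
Hunk 6: at line 1 remove [toe] add [uvxou,ohs,kuw] -> 6 lines: hdbe uvxou ohs kuw qatb ocy
Hunk 7: at line 1 remove [ohs] add [qmw,hmsz] -> 7 lines: hdbe uvxou qmw hmsz kuw qatb ocy

Answer: hdbe
uvxou
qmw
hmsz
kuw
qatb
ocy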